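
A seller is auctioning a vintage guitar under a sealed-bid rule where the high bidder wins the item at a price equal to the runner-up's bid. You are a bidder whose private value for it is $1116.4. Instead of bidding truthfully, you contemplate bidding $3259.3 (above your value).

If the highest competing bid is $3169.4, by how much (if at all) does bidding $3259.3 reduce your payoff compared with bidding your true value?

Bidding your value $1116.4: you lose (since $1116.4 < $3169.4). Payoff $0.
Bidding $3259.3: you win and pay $3169.4. Payoff $1116.4 − $3169.4 = −$2053.
The competing bid $3169.4 lies between your value and your inflated bid, so overbidding wins an item priced above your value.
Loss from deviating = $0 − (−$2053) = $2053.
Because the price is fixed by the runner-up's bid, deviating from your value can only change a good outcome into a bad one — never the reverse.

$2053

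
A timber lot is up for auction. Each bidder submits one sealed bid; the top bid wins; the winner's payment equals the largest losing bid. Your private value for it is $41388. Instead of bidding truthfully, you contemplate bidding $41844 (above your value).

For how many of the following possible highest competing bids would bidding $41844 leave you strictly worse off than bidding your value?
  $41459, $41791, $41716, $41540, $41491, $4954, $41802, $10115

The deviation hurts exactly when the highest competing bid lies strictly between $41388 and $41844 — overbidding then wins at a price above your value.
$41459: inside the interval → strictly worse (loss $71).
$41791: inside the interval → strictly worse (loss $403).
$41716: inside the interval → strictly worse (loss $328).
$41540: inside the interval → strictly worse (loss $152).
$41491: inside the interval → strictly worse (loss $103).
$4954: below both → same outcome either way.
$41802: inside the interval → strictly worse (loss $414).
$10115: below both → same outcome either way.
Count: 6.

6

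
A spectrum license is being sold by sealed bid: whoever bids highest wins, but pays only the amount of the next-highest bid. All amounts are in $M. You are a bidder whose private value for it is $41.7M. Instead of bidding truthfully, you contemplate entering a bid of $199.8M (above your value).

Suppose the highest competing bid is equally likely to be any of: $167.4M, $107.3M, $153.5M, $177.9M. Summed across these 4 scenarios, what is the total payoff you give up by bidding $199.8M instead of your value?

The deviation costs you only when the competing bid falls strictly between $41.7M and $199.8M; elsewhere both bids give the same outcome.
$167.4M: truthful payoff $0M, deviation payoff −$125.7M → loss $125.7M.
$107.3M: truthful payoff $0M, deviation payoff −$65.6M → loss $65.6M.
$153.5M: truthful payoff $0M, deviation payoff −$111.8M → loss $111.8M.
$177.9M: truthful payoff $0M, deviation payoff −$136.2M → loss $136.2M.
Total loss = $125.7M + $65.6M + $111.8M + $136.2M = $439.3M.
Truthful bidding weakly dominates here: raising your bid can only win items priced above your value, and lowering it can only forfeit items priced below.

$439.3M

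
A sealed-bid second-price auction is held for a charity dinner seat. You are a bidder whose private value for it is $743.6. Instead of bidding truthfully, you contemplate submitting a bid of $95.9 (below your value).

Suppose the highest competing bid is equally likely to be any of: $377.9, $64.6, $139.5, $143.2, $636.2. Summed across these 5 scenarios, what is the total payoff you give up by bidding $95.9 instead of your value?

The deviation costs you only when the competing bid falls strictly between $95.9 and $743.6; elsewhere both bids give the same outcome.
$377.9: truthful payoff $365.7, deviation payoff $0 → loss $365.7.
$64.6: outcomes coincide → loss $0.
$139.5: truthful payoff $604.1, deviation payoff $0 → loss $604.1.
$143.2: truthful payoff $600.4, deviation payoff $0 → loss $600.4.
$636.2: truthful payoff $107.4, deviation payoff $0 → loss $107.4.
Total loss = $365.7 + $604.1 + $600.4 + $107.4 = $1677.6.

$1677.6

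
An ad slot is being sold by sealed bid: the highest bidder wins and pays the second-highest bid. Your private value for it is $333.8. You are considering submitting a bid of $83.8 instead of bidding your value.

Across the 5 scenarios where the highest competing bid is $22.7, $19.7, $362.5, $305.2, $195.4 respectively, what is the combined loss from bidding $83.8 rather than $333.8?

The deviation costs you only when the competing bid falls strictly between $83.8 and $333.8; elsewhere both bids give the same outcome.
$22.7: outcomes coincide → loss $0.
$19.7: outcomes coincide → loss $0.
$362.5: outcomes coincide → loss $0.
$305.2: truthful payoff $28.6, deviation payoff $0 → loss $28.6.
$195.4: truthful payoff $138.4, deviation payoff $0 → loss $138.4.
Total loss = $28.6 + $138.4 = $167.

$167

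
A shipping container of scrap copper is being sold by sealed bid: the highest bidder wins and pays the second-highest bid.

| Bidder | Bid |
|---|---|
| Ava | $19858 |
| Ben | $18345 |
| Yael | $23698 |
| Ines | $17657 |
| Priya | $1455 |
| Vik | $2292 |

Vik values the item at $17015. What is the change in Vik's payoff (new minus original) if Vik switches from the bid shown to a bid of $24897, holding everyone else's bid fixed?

The highest bid among the other bidders is $23698; Vik's bid doesn't change that.
Original bid $2292: Vik is not highest (top rival bid is $23698); payoff $0.
Alternative bid $24897: Vik is highest, pays the top rival bid $23698; payoff $17015 − $23698 = −$6683.
Change in payoff = −$6683 − ($0) = −$6683.

−$6683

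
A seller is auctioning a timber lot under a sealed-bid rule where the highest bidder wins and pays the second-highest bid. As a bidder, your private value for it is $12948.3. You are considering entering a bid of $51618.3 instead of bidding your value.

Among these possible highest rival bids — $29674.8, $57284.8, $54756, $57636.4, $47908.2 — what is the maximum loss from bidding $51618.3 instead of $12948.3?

$29674.8: truthful gives $0, deviation gives −$16726.5 → loss $16726.5.
$57284.8: same outcome either way → loss $0.
$54756: same outcome either way → loss $0.
$57636.4: same outcome either way → loss $0.
$47908.2: truthful gives $0, deviation gives −$34959.9 → loss $34959.9.
Maximum loss: $34959.9.

$34959.9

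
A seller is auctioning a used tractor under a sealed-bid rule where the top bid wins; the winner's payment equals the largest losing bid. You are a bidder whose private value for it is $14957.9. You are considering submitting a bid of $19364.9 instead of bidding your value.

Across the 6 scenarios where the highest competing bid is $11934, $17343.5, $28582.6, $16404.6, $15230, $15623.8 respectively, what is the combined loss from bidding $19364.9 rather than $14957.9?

The deviation costs you only when the competing bid falls strictly between $14957.9 and $19364.9; elsewhere both bids give the same outcome.
$11934: outcomes coincide → loss $0.
$17343.5: truthful payoff $0, deviation payoff −$2385.6 → loss $2385.6.
$28582.6: outcomes coincide → loss $0.
$16404.6: truthful payoff $0, deviation payoff −$1446.7 → loss $1446.7.
$15230: truthful payoff $0, deviation payoff −$272.1 → loss $272.1.
$15623.8: truthful payoff $0, deviation payoff −$665.9 → loss $665.9.
Total loss = $2385.6 + $1446.7 + $272.1 + $665.9 = $4770.3.

$4770.3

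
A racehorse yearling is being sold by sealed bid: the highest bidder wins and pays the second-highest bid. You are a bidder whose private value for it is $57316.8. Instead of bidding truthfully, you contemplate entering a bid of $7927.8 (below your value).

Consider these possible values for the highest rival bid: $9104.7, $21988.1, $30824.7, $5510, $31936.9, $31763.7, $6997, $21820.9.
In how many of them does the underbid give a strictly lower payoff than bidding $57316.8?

6

The deviation hurts exactly when the highest competing bid lies strictly between $7927.8 and $57316.8 — underbidding then forfeits a profitable win.
$9104.7: inside the interval → strictly worse (loss $48212.1).
$21988.1: inside the interval → strictly worse (loss $35328.7).
$30824.7: inside the interval → strictly worse (loss $26492.1).
$5510: below both → same outcome either way.
$31936.9: inside the interval → strictly worse (loss $25379.9).
$31763.7: inside the interval → strictly worse (loss $25553.1).
$6997: below both → same outcome either way.
$21820.9: inside the interval → strictly worse (loss $35495.9).
Count: 6.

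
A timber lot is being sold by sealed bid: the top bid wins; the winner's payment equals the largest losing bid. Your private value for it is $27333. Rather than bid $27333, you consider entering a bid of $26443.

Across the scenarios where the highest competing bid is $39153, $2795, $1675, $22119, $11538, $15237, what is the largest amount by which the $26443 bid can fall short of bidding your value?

$0

$39153: same outcome either way → loss $0.
$2795: same outcome either way → loss $0.
$1675: same outcome either way → loss $0.
$22119: same outcome either way → loss $0.
$11538: same outcome either way → loss $0.
$15237: same outcome either way → loss $0.
Maximum loss: $0.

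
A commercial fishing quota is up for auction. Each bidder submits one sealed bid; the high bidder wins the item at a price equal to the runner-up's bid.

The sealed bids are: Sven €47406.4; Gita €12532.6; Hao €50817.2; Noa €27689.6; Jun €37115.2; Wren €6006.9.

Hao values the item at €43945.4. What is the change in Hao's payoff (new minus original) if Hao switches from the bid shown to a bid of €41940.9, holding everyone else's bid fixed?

€3461

The highest bid among the other bidders is €47406.4; Hao's bid doesn't change that.
Original bid €50817.2: Hao is highest, pays the top rival bid €47406.4; payoff €43945.4 − €47406.4 = −€3461.
Alternative bid €41940.9: Hao is not highest (top rival bid is €47406.4); payoff €0.
Change in payoff = €0 − (−€3461) = €3461.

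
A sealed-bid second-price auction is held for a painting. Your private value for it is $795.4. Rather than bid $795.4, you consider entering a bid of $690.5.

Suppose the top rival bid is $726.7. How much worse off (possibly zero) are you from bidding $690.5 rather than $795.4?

Bidding your value $795.4: you win (since $795.4 > $726.7) and pay $726.7. Payoff $68.7.
Bidding $690.5: you lose. Payoff $0.
The competing bid $726.7 lies between your shaded bid and your value, so underbidding forfeits an item you could have won at a profitable price.
Loss from deviating = $68.7 − ($0) = $68.7.
Because the price is fixed by the runner-up's bid, deviating from your value can only change a good outcome into a bad one — never the reverse.

$68.7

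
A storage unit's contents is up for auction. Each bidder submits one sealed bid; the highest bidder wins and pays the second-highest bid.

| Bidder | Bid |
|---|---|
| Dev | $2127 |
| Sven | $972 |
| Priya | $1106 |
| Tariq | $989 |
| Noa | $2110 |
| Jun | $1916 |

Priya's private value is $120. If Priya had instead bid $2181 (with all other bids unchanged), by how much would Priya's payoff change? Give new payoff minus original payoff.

The highest bid among the other bidders is $2127; Priya's bid doesn't change that.
Original bid $1106: Priya is not highest (top rival bid is $2127); payoff $0.
Alternative bid $2181: Priya is highest, pays the top rival bid $2127; payoff $120 − $2127 = −$2007.
Change in payoff = −$2007 − ($0) = −$2007.

−$2007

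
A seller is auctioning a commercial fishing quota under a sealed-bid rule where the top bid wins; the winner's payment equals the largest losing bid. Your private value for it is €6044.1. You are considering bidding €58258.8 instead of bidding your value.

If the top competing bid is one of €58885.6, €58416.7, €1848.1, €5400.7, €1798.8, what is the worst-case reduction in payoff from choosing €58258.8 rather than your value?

€0

€58885.6: same outcome either way → loss €0.
€58416.7: same outcome either way → loss €0.
€1848.1: same outcome either way → loss €0.
€5400.7: same outcome either way → loss €0.
€1798.8: same outcome either way → loss €0.
Maximum loss: €0.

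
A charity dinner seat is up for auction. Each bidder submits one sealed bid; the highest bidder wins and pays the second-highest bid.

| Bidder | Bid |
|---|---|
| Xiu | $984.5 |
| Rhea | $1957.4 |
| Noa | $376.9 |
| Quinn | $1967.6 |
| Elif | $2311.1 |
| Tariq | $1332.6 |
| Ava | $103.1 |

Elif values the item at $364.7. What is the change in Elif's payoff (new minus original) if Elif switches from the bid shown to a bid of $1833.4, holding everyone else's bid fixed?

The highest bid among the other bidders is $1967.6; Elif's bid doesn't change that.
Original bid $2311.1: Elif is highest, pays the top rival bid $1967.6; payoff $364.7 − $1967.6 = −$1602.9.
Alternative bid $1833.4: Elif is not highest (top rival bid is $1967.6); payoff $0.
Change in payoff = $0 − (−$1602.9) = $1602.9.

$1602.9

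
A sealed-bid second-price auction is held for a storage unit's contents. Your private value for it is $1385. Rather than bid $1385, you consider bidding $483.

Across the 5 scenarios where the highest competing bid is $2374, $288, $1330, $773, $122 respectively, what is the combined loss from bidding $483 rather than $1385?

The deviation costs you only when the competing bid falls strictly between $483 and $1385; elsewhere both bids give the same outcome.
$2374: outcomes coincide → loss $0.
$288: outcomes coincide → loss $0.
$1330: truthful payoff $55, deviation payoff $0 → loss $55.
$773: truthful payoff $612, deviation payoff $0 → loss $612.
$122: outcomes coincide → loss $0.
Total loss = $55 + $612 = $667.
In a second-price auction your bid sets only whether you win, not what you pay, so bidding your true value is weakly dominant.

$667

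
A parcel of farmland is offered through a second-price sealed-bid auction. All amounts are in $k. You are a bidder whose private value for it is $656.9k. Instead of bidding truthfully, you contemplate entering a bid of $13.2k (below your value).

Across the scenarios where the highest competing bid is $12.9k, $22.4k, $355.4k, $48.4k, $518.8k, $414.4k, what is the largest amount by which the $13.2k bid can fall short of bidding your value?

$12.9k: same outcome either way → loss $0k.
$22.4k: truthful gives $634.5k, deviation gives $0k → loss $634.5k.
$355.4k: truthful gives $301.5k, deviation gives $0k → loss $301.5k.
$48.4k: truthful gives $608.5k, deviation gives $0k → loss $608.5k.
$518.8k: truthful gives $138.1k, deviation gives $0k → loss $138.1k.
$414.4k: truthful gives $242.5k, deviation gives $0k → loss $242.5k.
Maximum loss: $634.5k.

$634.5k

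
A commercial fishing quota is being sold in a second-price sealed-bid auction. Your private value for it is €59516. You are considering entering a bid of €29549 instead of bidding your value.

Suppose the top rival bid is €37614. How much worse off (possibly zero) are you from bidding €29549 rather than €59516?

Bidding your value €59516: you win (since €59516 > €37614) and pay €37614. Payoff €21902.
Bidding €29549: you lose. Payoff €0.
The competing bid €37614 lies between your shaded bid and your value, so underbidding forfeits an item you could have won at a profitable price.
Loss from deviating = €21902 − (€0) = €21902.

€21902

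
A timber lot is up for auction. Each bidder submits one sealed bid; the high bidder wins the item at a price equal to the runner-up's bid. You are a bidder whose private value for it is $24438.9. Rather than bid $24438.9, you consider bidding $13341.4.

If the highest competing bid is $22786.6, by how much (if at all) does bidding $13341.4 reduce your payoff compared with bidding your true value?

Bidding your value $24438.9: you win (since $24438.9 > $22786.6) and pay $22786.6. Payoff $1652.3.
Bidding $13341.4: you lose. Payoff $0.
The competing bid $22786.6 lies between your shaded bid and your value, so underbidding forfeits an item you could have won at a profitable price.
Loss from deviating = $1652.3 − ($0) = $1652.3.
In a second-price auction your bid sets only whether you win, not what you pay, so bidding your true value is weakly dominant.

$1652.3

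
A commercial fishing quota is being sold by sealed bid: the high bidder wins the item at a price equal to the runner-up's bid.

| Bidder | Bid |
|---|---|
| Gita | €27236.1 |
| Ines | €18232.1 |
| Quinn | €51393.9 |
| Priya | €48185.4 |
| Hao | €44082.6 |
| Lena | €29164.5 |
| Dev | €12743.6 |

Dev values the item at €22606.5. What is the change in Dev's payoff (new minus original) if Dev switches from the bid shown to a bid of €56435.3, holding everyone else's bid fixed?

The highest bid among the other bidders is €51393.9; Dev's bid doesn't change that.
Original bid €12743.6: Dev is not highest (top rival bid is €51393.9); payoff €0.
Alternative bid €56435.3: Dev is highest, pays the top rival bid €51393.9; payoff €22606.5 − €51393.9 = −€28787.4.
Change in payoff = −€28787.4 − (€0) = −€28787.4.

−€28787.4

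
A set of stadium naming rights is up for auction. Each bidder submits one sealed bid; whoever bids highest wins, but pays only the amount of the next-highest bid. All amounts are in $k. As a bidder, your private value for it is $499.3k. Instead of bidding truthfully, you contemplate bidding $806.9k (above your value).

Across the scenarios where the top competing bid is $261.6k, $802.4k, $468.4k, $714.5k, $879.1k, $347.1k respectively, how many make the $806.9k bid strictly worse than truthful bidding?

The deviation hurts exactly when the highest competing bid lies strictly between $499.3k and $806.9k — overbidding then wins at a price above your value.
$261.6k: below both → same outcome either way.
$802.4k: inside the interval → strictly worse (loss $303.1k).
$468.4k: below both → same outcome either way.
$714.5k: inside the interval → strictly worse (loss $215.2k).
$879.1k: above both → same outcome either way.
$347.1k: below both → same outcome either way.
Count: 2.

2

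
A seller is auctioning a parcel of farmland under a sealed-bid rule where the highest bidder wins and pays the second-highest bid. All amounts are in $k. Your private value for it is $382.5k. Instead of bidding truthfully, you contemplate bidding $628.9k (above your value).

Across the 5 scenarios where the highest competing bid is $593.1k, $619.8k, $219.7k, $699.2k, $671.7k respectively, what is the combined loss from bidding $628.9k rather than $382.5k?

The deviation costs you only when the competing bid falls strictly between $382.5k and $628.9k; elsewhere both bids give the same outcome.
$593.1k: truthful payoff $0k, deviation payoff −$210.6k → loss $210.6k.
$619.8k: truthful payoff $0k, deviation payoff −$237.3k → loss $237.3k.
$219.7k: outcomes coincide → loss $0k.
$699.2k: outcomes coincide → loss $0k.
$671.7k: outcomes coincide → loss $0k.
Total loss = $210.6k + $237.3k = $447.9k.
Truthful bidding weakly dominates here: raising your bid can only win items priced above your value, and lowering it can only forfeit items priced below.

$447.9k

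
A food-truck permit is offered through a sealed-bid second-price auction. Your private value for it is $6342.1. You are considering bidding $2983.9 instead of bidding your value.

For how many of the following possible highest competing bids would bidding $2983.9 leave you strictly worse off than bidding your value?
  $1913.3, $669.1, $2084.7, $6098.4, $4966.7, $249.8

2

The deviation hurts exactly when the highest competing bid lies strictly between $2983.9 and $6342.1 — underbidding then forfeits a profitable win.
$1913.3: below both → same outcome either way.
$669.1: below both → same outcome either way.
$2084.7: below both → same outcome either way.
$6098.4: inside the interval → strictly worse (loss $243.7).
$4966.7: inside the interval → strictly worse (loss $1375.4).
$249.8: below both → same outcome either way.
Count: 2.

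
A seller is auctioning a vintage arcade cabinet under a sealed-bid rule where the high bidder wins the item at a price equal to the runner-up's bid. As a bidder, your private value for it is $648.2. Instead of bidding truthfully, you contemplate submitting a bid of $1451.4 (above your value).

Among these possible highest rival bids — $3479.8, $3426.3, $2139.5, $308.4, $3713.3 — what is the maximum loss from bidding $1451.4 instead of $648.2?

$3479.8: same outcome either way → loss $0.
$3426.3: same outcome either way → loss $0.
$2139.5: same outcome either way → loss $0.
$308.4: same outcome either way → loss $0.
$3713.3: same outcome either way → loss $0.
Maximum loss: $0.

$0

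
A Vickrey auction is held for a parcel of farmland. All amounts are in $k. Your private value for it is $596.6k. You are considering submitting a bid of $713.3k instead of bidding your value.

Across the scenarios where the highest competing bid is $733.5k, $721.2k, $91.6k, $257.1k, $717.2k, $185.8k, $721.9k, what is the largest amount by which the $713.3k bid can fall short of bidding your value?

$0k

$733.5k: same outcome either way → loss $0k.
$721.2k: same outcome either way → loss $0k.
$91.6k: same outcome either way → loss $0k.
$257.1k: same outcome either way → loss $0k.
$717.2k: same outcome either way → loss $0k.
$185.8k: same outcome either way → loss $0k.
$721.9k: same outcome either way → loss $0k.
Maximum loss: $0k.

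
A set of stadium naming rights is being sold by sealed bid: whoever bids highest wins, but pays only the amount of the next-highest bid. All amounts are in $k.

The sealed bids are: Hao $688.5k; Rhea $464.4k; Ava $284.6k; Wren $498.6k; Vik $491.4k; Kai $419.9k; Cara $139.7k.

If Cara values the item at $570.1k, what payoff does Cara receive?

$0k

Highest bid: Hao at $688.5k, so Hao wins.
Second-highest bid: Wren at $498.6k — that is the price the winner pays.
Cara did not win, so Cara pays nothing and receives nothing: payoff $0k.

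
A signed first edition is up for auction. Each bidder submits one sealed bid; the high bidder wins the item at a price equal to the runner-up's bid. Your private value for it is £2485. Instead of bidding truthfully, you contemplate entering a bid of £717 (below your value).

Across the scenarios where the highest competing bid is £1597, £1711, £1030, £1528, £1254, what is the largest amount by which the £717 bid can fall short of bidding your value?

£1597: truthful gives £888, deviation gives £0 → loss £888.
£1711: truthful gives £774, deviation gives £0 → loss £774.
£1030: truthful gives £1455, deviation gives £0 → loss £1455.
£1528: truthful gives £957, deviation gives £0 → loss £957.
£1254: truthful gives £1231, deviation gives £0 → loss £1231.
Maximum loss: £1455.

£1455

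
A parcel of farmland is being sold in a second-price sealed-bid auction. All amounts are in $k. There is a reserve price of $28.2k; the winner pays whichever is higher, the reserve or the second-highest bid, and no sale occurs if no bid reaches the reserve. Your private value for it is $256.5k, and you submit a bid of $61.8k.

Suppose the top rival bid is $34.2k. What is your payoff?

Your bid $61.8k is the highest and exceeds the reserve.
Price = max(second-highest bid, reserve) = max($34.2k, $28.2k) = $34.2k.
Payoff = $256.5k − $34.2k = $222.3k.

$222.3k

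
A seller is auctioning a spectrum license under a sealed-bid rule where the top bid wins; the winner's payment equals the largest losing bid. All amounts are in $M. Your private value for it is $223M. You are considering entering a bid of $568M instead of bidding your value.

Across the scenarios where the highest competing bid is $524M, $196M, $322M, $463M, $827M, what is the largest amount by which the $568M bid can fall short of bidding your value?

$524M: truthful gives $0M, deviation gives −$301M → loss $301M.
$196M: same outcome either way → loss $0M.
$322M: truthful gives $0M, deviation gives −$99M → loss $99M.
$463M: truthful gives $0M, deviation gives −$240M → loss $240M.
$827M: same outcome either way → loss $0M.
Maximum loss: $301M.

$301M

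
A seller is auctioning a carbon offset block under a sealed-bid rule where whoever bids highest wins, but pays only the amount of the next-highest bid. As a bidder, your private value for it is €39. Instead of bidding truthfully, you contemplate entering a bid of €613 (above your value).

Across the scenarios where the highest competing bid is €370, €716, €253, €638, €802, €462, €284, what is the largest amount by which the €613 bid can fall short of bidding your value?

€423

€370: truthful gives €0, deviation gives −€331 → loss €331.
€716: same outcome either way → loss €0.
€253: truthful gives €0, deviation gives −€214 → loss €214.
€638: same outcome either way → loss €0.
€802: same outcome either way → loss €0.
€462: truthful gives €0, deviation gives −€423 → loss €423.
€284: truthful gives €0, deviation gives −€245 → loss €245.
Maximum loss: €423.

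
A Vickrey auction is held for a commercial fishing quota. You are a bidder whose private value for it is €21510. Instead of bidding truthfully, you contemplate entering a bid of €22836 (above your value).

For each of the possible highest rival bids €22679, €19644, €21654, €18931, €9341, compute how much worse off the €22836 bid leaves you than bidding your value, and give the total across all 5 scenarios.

€1313

The deviation costs you only when the competing bid falls strictly between €21510 and €22836; elsewhere both bids give the same outcome.
€22679: truthful payoff €0, deviation payoff −€1169 → loss €1169.
€19644: outcomes coincide → loss €0.
€21654: truthful payoff €0, deviation payoff −€144 → loss €144.
€18931: outcomes coincide → loss €0.
€9341: outcomes coincide → loss €0.
Total loss = €1169 + €144 = €1313.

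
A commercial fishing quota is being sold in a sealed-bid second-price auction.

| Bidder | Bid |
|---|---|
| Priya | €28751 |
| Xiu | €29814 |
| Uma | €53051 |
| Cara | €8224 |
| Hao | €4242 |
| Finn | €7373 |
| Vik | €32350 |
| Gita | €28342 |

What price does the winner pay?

Highest bid: Uma at €53051, so Uma wins.
Second-highest bid: Vik at €32350 — that is the price the winner pays.

€32350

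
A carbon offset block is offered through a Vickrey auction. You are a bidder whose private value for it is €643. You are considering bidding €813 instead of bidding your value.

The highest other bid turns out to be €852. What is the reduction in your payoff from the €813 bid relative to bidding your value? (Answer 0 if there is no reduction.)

Bidding your value €643: you lose (since €643 < €852). Payoff €0.
Bidding €813: you lose. Payoff €0.
Difference = €0 − €0 = €0; both bids lead to the same outcome because the competing bid is above both your value and your alternative bid.
In a second-price auction your bid sets only whether you win, not what you pay, so bidding your true value is weakly dominant.

€0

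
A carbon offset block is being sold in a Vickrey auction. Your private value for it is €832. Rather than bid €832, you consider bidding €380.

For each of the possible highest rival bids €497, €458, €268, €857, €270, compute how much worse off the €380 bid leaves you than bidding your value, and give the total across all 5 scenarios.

The deviation costs you only when the competing bid falls strictly between €380 and €832; elsewhere both bids give the same outcome.
€497: truthful payoff €335, deviation payoff €0 → loss €335.
€458: truthful payoff €374, deviation payoff €0 → loss €374.
€268: outcomes coincide → loss €0.
€857: outcomes coincide → loss €0.
€270: outcomes coincide → loss €0.
Total loss = €335 + €374 = €709.
Truthful bidding weakly dominates here: raising your bid can only win items priced above your value, and lowering it can only forfeit items priced below.

€709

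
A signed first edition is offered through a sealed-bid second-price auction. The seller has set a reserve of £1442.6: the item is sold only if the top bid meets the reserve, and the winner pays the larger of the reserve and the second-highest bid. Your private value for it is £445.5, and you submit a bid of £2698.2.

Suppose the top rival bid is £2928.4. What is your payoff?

£0

Your bid £2698.2 is below the highest competing bid £2928.4, so you lose. Payoff £0.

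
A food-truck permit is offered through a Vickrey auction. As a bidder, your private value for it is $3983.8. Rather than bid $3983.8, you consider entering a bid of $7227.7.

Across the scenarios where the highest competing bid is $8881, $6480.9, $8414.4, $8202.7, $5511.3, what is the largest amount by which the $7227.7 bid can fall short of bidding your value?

$8881: same outcome either way → loss $0.
$6480.9: truthful gives $0, deviation gives −$2497.1 → loss $2497.1.
$8414.4: same outcome either way → loss $0.
$8202.7: same outcome either way → loss $0.
$5511.3: truthful gives $0, deviation gives −$1527.5 → loss $1527.5.
Maximum loss: $2497.1.

$2497.1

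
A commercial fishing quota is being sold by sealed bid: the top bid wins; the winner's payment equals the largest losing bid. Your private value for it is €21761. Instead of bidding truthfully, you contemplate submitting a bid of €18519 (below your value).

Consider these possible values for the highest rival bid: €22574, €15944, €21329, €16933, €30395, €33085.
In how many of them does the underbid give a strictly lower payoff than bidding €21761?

1

The deviation hurts exactly when the highest competing bid lies strictly between €18519 and €21761 — underbidding then forfeits a profitable win.
€22574: above both → same outcome either way.
€15944: below both → same outcome either way.
€21329: inside the interval → strictly worse (loss €432).
€16933: below both → same outcome either way.
€30395: above both → same outcome either way.
€33085: above both → same outcome either way.
Count: 1.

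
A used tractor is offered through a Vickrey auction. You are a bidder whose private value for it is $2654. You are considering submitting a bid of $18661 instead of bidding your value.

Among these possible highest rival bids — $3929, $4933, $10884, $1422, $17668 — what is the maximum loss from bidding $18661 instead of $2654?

$15014

$3929: truthful gives $0, deviation gives −$1275 → loss $1275.
$4933: truthful gives $0, deviation gives −$2279 → loss $2279.
$10884: truthful gives $0, deviation gives −$8230 → loss $8230.
$1422: same outcome either way → loss $0.
$17668: truthful gives $0, deviation gives −$15014 → loss $15014.
Maximum loss: $15014.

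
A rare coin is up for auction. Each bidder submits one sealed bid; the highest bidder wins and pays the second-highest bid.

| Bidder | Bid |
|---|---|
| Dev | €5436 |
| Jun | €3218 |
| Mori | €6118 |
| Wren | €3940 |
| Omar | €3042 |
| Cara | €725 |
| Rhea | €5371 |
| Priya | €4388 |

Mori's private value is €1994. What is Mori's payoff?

−€3442

Highest bid: Mori at €6118, so Mori wins.
Second-highest bid: Dev at €5436 — that is the price the winner pays.
Mori's payoff = value − price = €1994 − €5436 = −€3442.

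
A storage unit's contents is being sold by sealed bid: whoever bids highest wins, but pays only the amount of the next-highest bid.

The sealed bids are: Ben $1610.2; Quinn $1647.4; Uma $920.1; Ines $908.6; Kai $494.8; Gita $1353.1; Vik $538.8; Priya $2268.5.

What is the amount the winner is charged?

Highest bid: Priya at $2268.5, so Priya wins.
Second-highest bid: Quinn at $1647.4 — that is the price the winner pays.

$1647.4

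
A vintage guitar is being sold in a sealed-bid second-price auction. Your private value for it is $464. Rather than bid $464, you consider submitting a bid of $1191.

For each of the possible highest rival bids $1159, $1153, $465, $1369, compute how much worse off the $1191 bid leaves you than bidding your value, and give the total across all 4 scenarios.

$1385

The deviation costs you only when the competing bid falls strictly between $464 and $1191; elsewhere both bids give the same outcome.
$1159: truthful payoff $0, deviation payoff −$695 → loss $695.
$1153: truthful payoff $0, deviation payoff −$689 → loss $689.
$465: truthful payoff $0, deviation payoff −$1 → loss $1.
$1369: outcomes coincide → loss $0.
Total loss = $695 + $689 + $1 = $1385.
In a second-price auction your bid sets only whether you win, not what you pay, so bidding your true value is weakly dominant.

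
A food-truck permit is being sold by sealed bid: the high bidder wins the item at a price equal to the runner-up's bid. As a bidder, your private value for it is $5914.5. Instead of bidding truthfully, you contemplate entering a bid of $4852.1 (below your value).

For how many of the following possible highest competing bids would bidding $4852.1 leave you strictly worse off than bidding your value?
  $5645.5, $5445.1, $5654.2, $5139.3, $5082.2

The deviation hurts exactly when the highest competing bid lies strictly between $4852.1 and $5914.5 — underbidding then forfeits a profitable win.
$5645.5: inside the interval → strictly worse (loss $269).
$5445.1: inside the interval → strictly worse (loss $469.4).
$5654.2: inside the interval → strictly worse (loss $260.3).
$5139.3: inside the interval → strictly worse (loss $775.2).
$5082.2: inside the interval → strictly worse (loss $832.3).
Count: 5.

5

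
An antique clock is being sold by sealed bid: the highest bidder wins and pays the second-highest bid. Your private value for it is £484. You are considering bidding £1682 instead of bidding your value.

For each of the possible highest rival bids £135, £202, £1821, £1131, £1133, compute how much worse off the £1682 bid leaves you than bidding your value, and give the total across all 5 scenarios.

The deviation costs you only when the competing bid falls strictly between £484 and £1682; elsewhere both bids give the same outcome.
£135: outcomes coincide → loss £0.
£202: outcomes coincide → loss £0.
£1821: outcomes coincide → loss £0.
£1131: truthful payoff £0, deviation payoff −£647 → loss £647.
£1133: truthful payoff £0, deviation payoff −£649 → loss £649.
Total loss = £647 + £649 = £1296.

£1296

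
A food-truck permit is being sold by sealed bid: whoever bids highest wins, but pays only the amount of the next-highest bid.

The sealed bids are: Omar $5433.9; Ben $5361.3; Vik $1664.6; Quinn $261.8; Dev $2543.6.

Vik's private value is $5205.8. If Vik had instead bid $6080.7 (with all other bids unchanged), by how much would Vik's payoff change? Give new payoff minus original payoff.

The highest bid among the other bidders is $5433.9; Vik's bid doesn't change that.
Original bid $1664.6: Vik is not highest (top rival bid is $5433.9); payoff $0.
Alternative bid $6080.7: Vik is highest, pays the top rival bid $5433.9; payoff $5205.8 − $5433.9 = −$228.1.
Change in payoff = −$228.1 − ($0) = −$228.1.

−$228.1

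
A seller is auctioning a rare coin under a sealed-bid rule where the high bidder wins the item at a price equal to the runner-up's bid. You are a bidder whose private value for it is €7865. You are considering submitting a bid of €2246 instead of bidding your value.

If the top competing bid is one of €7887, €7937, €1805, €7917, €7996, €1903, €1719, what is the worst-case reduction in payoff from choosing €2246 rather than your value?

€0

€7887: same outcome either way → loss €0.
€7937: same outcome either way → loss €0.
€1805: same outcome either way → loss €0.
€7917: same outcome either way → loss €0.
€7996: same outcome either way → loss €0.
€1903: same outcome either way → loss €0.
€1719: same outcome either way → loss €0.
Maximum loss: €0.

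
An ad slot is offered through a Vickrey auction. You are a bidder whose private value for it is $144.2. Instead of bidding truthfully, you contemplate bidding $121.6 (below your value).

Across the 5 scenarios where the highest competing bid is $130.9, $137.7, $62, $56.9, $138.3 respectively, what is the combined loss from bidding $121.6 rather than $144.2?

The deviation costs you only when the competing bid falls strictly between $121.6 and $144.2; elsewhere both bids give the same outcome.
$130.9: truthful payoff $13.3, deviation payoff $0 → loss $13.3.
$137.7: truthful payoff $6.5, deviation payoff $0 → loss $6.5.
$62: outcomes coincide → loss $0.
$56.9: outcomes coincide → loss $0.
$138.3: truthful payoff $5.9, deviation payoff $0 → loss $5.9.
Total loss = $13.3 + $6.5 + $5.9 = $25.7.

$25.7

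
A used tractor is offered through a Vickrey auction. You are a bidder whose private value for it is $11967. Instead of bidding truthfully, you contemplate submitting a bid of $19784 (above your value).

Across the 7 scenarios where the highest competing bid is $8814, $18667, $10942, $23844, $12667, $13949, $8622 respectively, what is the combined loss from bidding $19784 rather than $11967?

The deviation costs you only when the competing bid falls strictly between $11967 and $19784; elsewhere both bids give the same outcome.
$8814: outcomes coincide → loss $0.
$18667: truthful payoff $0, deviation payoff −$6700 → loss $6700.
$10942: outcomes coincide → loss $0.
$23844: outcomes coincide → loss $0.
$12667: truthful payoff $0, deviation payoff −$700 → loss $700.
$13949: truthful payoff $0, deviation payoff −$1982 → loss $1982.
$8622: outcomes coincide → loss $0.
Total loss = $6700 + $700 + $1982 = $9382.
Truthful bidding weakly dominates here: raising your bid can only win items priced above your value, and lowering it can only forfeit items priced below.

$9382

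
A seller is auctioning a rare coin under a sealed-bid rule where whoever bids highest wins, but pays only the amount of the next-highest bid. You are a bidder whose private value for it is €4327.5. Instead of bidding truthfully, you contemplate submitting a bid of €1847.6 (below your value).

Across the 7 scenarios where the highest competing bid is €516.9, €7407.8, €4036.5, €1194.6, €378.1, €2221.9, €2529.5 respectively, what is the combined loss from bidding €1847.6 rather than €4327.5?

The deviation costs you only when the competing bid falls strictly between €1847.6 and €4327.5; elsewhere both bids give the same outcome.
€516.9: outcomes coincide → loss €0.
€7407.8: outcomes coincide → loss €0.
€4036.5: truthful payoff €291, deviation payoff €0 → loss €291.
€1194.6: outcomes coincide → loss €0.
€378.1: outcomes coincide → loss €0.
€2221.9: truthful payoff €2105.6, deviation payoff €0 → loss €2105.6.
€2529.5: truthful payoff €1798, deviation payoff €0 → loss €1798.
Total loss = €291 + €2105.6 + €1798 = €4194.6.
Truthful bidding weakly dominates here: raising your bid can only win items priced above your value, and lowering it can only forfeit items priced below.

€4194.6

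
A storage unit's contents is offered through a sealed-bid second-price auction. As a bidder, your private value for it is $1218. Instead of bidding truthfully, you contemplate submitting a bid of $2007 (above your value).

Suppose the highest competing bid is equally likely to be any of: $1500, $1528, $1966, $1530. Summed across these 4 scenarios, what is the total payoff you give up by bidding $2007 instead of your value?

The deviation costs you only when the competing bid falls strictly between $1218 and $2007; elsewhere both bids give the same outcome.
$1500: truthful payoff $0, deviation payoff −$282 → loss $282.
$1528: truthful payoff $0, deviation payoff −$310 → loss $310.
$1966: truthful payoff $0, deviation payoff −$748 → loss $748.
$1530: truthful payoff $0, deviation payoff −$312 → loss $312.
Total loss = $282 + $310 + $748 + $312 = $1652.

$1652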